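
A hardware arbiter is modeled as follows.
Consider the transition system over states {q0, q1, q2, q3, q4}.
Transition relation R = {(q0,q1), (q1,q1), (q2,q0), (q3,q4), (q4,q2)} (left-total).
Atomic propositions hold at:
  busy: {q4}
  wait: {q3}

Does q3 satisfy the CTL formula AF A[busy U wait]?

A[busy U wait]: least fixpoint, start Z0 = Sat(wait) = {q3}, add states in Sat(busy) with every successor in Z. Already a fixed point.
Sat(A[busy U wait]) = {q3}
AF A[busy U wait]: least fixpoint, start Z0 = {q3}, add states with every successor in Z. Already a fixed point.
Sat(AF A[busy U wait]) = {q3}
q3 ∈ Sat(AF A[busy U wait]) = {q3}, so the formula holds at q3.

Yes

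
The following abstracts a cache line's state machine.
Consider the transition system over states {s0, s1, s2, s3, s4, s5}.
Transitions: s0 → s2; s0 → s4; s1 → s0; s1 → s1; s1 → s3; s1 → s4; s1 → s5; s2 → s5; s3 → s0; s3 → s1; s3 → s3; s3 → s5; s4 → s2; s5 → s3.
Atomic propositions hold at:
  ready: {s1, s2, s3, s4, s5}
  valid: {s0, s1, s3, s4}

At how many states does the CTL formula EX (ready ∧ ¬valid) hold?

5

Sat(¬valid) = {s2, s5}
Sat(ready ∧ ¬valid) = {s2, s5}
Sat(EX (ready ∧ ¬valid)) = {s : some successor in {s2, s5}} = {s0, s1, s2, s3, s4}
|Sat(EX (ready ∧ ¬valid))| = |{s0, s1, s2, s3, s4}| = 5.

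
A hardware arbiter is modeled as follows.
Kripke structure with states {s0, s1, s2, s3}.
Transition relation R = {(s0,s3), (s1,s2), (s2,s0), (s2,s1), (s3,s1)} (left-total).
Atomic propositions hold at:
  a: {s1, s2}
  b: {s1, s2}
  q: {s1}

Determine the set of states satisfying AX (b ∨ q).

Sat(b ∨ q) = {s1, s2}
Sat(AX (b ∨ q)) = {s : every successor in {s1, s2}} = {s1, s3}

{s1, s3}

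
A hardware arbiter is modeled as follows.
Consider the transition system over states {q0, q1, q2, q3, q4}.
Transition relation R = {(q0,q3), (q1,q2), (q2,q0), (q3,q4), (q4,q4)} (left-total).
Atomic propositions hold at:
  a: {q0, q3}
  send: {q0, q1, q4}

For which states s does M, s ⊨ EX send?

Sat(EX send) = {s : some successor in {q0, q1, q4}} = {q2, q3, q4}

{q2, q3, q4}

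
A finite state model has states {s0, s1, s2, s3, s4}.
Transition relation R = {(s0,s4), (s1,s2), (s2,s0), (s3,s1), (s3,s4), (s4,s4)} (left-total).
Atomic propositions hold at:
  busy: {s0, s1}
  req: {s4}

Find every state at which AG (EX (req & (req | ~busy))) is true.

{s0, s4}

Sat(~busy) = {s2, s3, s4}
Sat(req | ~busy) = {s2, s3, s4}
Sat(req & (req | ~busy)) = {s4}
Sat(EX (req & (req | ~busy))) = {s : some successor in {s4}} = {s0, s3, s4}
AG (EX (req & (req | ~busy))): greatest fixpoint, start Z0 = {s0, s3, s4}, keep only states in Sat with every successor in Z. Z1 = {s0, s4}; fixed.
Sat(AG (EX (req & (req | ~busy)))) = {s0, s4}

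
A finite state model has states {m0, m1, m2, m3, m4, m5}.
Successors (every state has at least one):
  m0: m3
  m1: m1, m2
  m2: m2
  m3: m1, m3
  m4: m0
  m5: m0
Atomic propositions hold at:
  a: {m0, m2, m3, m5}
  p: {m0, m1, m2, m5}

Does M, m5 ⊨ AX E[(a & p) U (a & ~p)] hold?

Yes

Sat(a & p) = {m0, m2, m5}
Sat(~p) = {m3, m4}
Sat(a & ~p) = {m3}
E[(a & p) U (a & ~p)]: least fixpoint, start Z0 = Sat((a & ~p)) = {m3}, add states in Sat(a & p) with some successor in Z. Z1 = {m0, m3}; Z2 = {m0, m3, m5}; fixed.
Sat(E[(a & p) U (a & ~p)]) = {m0, m3, m5}
Sat(AX E[(a & p) U (a & ~p)]) = {s : every successor in {m0, m3, m5}} = {m0, m4, m5}
m5 ∈ Sat(AX E[(a & p) U (a & ~p)]) = {m0, m4, m5}, so the formula holds at m5.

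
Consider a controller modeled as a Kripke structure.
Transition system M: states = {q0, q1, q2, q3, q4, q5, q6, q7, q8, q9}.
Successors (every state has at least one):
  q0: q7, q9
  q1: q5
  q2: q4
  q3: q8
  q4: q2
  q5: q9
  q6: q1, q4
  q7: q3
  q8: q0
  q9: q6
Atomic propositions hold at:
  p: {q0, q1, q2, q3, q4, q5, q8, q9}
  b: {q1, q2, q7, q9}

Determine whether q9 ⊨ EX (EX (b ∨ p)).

Sat(b ∨ p) = {q0, q1, q2, q3, q4, q5, q7, q8, q9}
Sat(EX (b ∨ p)) = {s : some successor in {q0, q1, q2, q3, q4, q5, q7, q8, q9}} = {q0, q1, q2, q3, q4, q5, q6, q7, q8}
Sat(EX (EX (b ∨ p))) = {s : some successor in {q0, q1, q2, q3, q4, q5, q6, q7, q8}} = {q0, q1, q2, q3, q4, q6, q7, q8, q9}
q9 ∈ Sat(EX (EX (b ∨ p))) = {q0, q1, q2, q3, q4, q6, q7, q8, q9}, so the formula holds at q9.

Yes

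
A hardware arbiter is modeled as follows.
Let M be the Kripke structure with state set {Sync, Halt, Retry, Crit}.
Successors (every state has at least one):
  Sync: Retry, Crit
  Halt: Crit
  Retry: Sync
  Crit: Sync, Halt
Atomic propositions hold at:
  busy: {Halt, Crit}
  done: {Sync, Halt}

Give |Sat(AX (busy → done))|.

2

Sat(busy → done) = {Sync, Halt, Retry}
Sat(AX (busy → done)) = {s : every successor in {Sync, Halt, Retry}} = {Retry, Crit}
|Sat(AX (busy → done))| = |{Retry, Crit}| = 2.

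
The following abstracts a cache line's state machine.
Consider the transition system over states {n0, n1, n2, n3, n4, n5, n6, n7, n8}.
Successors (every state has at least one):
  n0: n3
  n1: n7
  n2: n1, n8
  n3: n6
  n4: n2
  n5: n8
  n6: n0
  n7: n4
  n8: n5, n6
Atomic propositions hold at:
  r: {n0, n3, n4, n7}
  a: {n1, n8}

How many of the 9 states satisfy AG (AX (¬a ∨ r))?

3

Sat(¬a) = {n0, n2, n3, n4, n5, n6, n7}
Sat(¬a ∨ r) = {n0, n2, n3, n4, n5, n6, n7}
Sat(AX (¬a ∨ r)) = {s : every successor in {n0, n2, n3, n4, n5, n6, n7}} = {n0, n1, n3, n4, n6, n7, n8}
AG (AX (¬a ∨ r)): greatest fixpoint, start Z0 = {n0, n1, n3, n4, n6, n7, n8}, keep only states in Sat with every successor in Z. Z1 = {n0, n1, n3, n6, n7}; Z2 = {n0, n1, n3, n6}; Z3 = {n0, n3, n6}; fixed.
Sat(AG (AX (¬a ∨ r))) = {n0, n3, n6}
|Sat(AG (AX (¬a ∨ r)))| = |{n0, n3, n6}| = 3.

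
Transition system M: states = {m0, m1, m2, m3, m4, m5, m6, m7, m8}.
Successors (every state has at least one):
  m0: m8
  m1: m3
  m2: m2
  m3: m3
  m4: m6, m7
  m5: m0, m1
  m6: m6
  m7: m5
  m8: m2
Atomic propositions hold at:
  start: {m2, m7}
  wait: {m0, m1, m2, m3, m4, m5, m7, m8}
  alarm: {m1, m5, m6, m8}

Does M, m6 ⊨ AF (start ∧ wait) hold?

Sat(start ∧ wait) = {m2, m7}
AF (start ∧ wait): least fixpoint, start Z0 = {m2, m7}, add states with every successor in Z. Z1 = {m2, m7, m8}; Z2 = {m0, m2, m7, m8}; fixed.
Sat(AF (start ∧ wait)) = {m0, m2, m7, m8}
m6 ∉ Sat(AF (start ∧ wait)) = {m0, m2, m7, m8}, so the formula does not hold at m6.

No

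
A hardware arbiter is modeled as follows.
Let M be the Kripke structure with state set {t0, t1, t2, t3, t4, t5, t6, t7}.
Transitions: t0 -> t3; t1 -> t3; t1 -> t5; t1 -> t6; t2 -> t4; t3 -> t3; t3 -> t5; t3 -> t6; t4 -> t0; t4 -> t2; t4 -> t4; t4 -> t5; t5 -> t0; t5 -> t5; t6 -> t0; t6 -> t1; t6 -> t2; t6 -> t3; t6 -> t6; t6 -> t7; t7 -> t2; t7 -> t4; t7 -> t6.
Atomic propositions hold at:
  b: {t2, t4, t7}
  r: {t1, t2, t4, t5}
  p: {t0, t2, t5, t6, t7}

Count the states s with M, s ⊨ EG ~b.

Sat(~b) = {t0, t1, t3, t5, t6}
EG ~b: greatest fixpoint, start Z0 = {t0, t1, t3, t5, t6}, keep only states in Sat with some successor in Z. Already a fixed point.
Sat(EG ~b) = {t0, t1, t3, t5, t6}
|Sat(EG ~b)| = |{t0, t1, t3, t5, t6}| = 5.

5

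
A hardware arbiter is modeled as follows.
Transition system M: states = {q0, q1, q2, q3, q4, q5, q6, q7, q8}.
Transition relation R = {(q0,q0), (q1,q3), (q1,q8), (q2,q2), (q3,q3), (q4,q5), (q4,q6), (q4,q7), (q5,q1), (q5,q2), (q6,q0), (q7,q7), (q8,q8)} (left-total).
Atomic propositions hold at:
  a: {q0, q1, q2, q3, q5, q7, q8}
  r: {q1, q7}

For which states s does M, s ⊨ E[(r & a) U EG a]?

{q0, q1, q2, q3, q5, q7, q8}

Sat(r & a) = {q1, q7}
EG a: greatest fixpoint, start Z0 = {q0, q1, q2, q3, q5, q7, q8}, keep only states in Sat with some successor in Z. Already a fixed point.
Sat(EG a) = {q0, q1, q2, q3, q5, q7, q8}
E[(r & a) U EG a]: least fixpoint, start Z0 = Sat(EG a) = {q0, q1, q2, q3, q5, q7, q8}, add states in Sat(r & a) with some successor in Z. Already a fixed point.
Sat(E[(r & a) U EG a]) = {q0, q1, q2, q3, q5, q7, q8}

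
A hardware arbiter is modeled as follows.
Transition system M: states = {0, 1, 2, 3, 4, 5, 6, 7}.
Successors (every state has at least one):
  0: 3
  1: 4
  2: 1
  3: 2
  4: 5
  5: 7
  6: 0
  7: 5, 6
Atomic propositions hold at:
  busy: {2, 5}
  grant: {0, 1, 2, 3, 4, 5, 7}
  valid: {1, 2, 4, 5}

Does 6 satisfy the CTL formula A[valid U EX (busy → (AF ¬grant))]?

Sat(¬grant) = {6}
AF ¬grant: least fixpoint, start Z0 = {6}, add states with every successor in Z. Already a fixed point.
Sat(AF ¬grant) = {6}
Sat(busy → (AF ¬grant)) = {0, 1, 3, 4, 6, 7}
Sat(EX (busy → (AF ¬grant))) = {s : some successor in {0, 1, 3, 4, 6, 7}} = {0, 1, 2, 5, 6, 7}
A[valid U EX (busy → (AF ¬grant))]: least fixpoint, start Z0 = Sat(EX (busy → (AF ¬grant))) = {0, 1, 2, 5, 6, 7}, add states in Sat(valid) with every successor in Z. Z1 = {0, 1, 2, 4, 5, 6, 7}; fixed.
Sat(A[valid U EX (busy → (AF ¬grant))]) = {0, 1, 2, 4, 5, 6, 7}
6 ∈ Sat(A[valid U EX (busy → (AF ¬grant))]) = {0, 1, 2, 4, 5, 6, 7}, so the formula holds at 6.

Yes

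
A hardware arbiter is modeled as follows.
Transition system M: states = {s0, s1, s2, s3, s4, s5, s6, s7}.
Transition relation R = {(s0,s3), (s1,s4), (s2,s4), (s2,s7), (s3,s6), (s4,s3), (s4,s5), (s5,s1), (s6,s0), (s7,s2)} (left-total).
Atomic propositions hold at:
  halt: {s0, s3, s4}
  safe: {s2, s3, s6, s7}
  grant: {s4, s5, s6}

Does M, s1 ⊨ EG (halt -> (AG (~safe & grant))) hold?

Sat(~safe) = {s0, s1, s4, s5}
Sat(~safe & grant) = {s4, s5}
AG (~safe & grant): greatest fixpoint, start Z0 = {s4, s5}, keep only states in Sat with every successor in Z. Z1 = ∅; fixed.
Sat(AG (~safe & grant)) = ∅
Sat(halt -> (AG (~safe & grant))) = {s1, s2, s5, s6, s7}
EG (halt -> (AG (~safe & grant))): greatest fixpoint, start Z0 = {s1, s2, s5, s6, s7}, keep only states in Sat with some successor in Z. Z1 = {s2, s5, s7}; Z2 = {s2, s7}; fixed.
Sat(EG (halt -> (AG (~safe & grant)))) = {s2, s7}
s1 ∉ Sat(EG (halt -> (AG (~safe & grant)))) = {s2, s7}, so the formula does not hold at s1.

No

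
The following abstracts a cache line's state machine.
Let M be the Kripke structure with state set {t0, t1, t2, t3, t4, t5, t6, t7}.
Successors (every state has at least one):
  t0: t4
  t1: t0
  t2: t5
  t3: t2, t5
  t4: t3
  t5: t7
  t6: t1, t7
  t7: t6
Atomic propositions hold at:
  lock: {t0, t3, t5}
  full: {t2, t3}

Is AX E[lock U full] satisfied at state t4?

E[lock U full]: least fixpoint, start Z0 = Sat(full) = {t2, t3}, add states in Sat(lock) with some successor in Z. Already a fixed point.
Sat(E[lock U full]) = {t2, t3}
Sat(AX E[lock U full]) = {s : every successor in {t2, t3}} = {t4}
t4 ∈ Sat(AX E[lock U full]) = {t4}, so the formula holds at t4.

Yes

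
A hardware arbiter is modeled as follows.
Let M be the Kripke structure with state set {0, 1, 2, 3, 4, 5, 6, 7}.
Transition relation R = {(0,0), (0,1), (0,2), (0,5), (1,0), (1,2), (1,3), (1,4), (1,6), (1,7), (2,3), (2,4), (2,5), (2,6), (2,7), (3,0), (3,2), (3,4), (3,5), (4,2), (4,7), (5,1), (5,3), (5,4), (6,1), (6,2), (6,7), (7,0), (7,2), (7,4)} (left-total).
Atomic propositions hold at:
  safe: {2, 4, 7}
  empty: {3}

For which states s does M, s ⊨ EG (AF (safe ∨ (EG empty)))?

{2, 4, 7}

EG empty: greatest fixpoint, start Z0 = {3}, keep only states in Sat with some successor in Z. Z1 = ∅; fixed.
Sat(EG empty) = ∅
Sat(safe ∨ (EG empty)) = {2, 4, 7}
AF (safe ∨ (EG empty)): least fixpoint, start Z0 = {2, 4, 7}, add states with every successor in Z. Already a fixed point.
Sat(AF (safe ∨ (EG empty))) = {2, 4, 7}
EG (AF (safe ∨ (EG empty))): greatest fixpoint, start Z0 = {2, 4, 7}, keep only states in Sat with some successor in Z. Already a fixed point.
Sat(EG (AF (safe ∨ (EG empty)))) = {2, 4, 7}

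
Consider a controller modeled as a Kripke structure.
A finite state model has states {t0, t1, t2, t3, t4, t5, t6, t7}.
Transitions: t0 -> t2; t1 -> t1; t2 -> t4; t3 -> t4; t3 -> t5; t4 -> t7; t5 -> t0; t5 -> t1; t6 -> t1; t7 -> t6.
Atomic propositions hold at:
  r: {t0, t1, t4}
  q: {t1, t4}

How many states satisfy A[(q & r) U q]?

Sat(q & r) = {t1, t4}
A[(q & r) U q]: least fixpoint, start Z0 = Sat(q) = {t1, t4}, add states in Sat(q & r) with every successor in Z. Already a fixed point.
Sat(A[(q & r) U q]) = {t1, t4}
|Sat(A[(q & r) U q])| = |{t1, t4}| = 2.

2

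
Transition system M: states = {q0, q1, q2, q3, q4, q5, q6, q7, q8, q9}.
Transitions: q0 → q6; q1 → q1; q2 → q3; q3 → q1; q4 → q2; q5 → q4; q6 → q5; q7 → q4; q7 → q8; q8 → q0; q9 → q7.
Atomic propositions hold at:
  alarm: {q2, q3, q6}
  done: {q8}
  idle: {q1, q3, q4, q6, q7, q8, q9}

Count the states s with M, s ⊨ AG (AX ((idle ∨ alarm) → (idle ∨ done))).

Sat(idle ∨ alarm) = {q1, q2, q3, q4, q6, q7, q8, q9}
Sat(idle ∨ done) = {q1, q3, q4, q6, q7, q8, q9}
Sat((idle ∨ alarm) → (idle ∨ done)) = {q0, q1, q3, q4, q5, q6, q7, q8, q9}
Sat(AX ((idle ∨ alarm) → (idle ∨ done))) = {s : every successor in {q0, q1, q3, q4, q5, q6, q7, q8, q9}} = {q0, q1, q2, q3, q5, q6, q7, q8, q9}
AG (AX ((idle ∨ alarm) → (idle ∨ done))): greatest fixpoint, start Z0 = {q0, q1, q2, q3, q5, q6, q7, q8, q9}, keep only states in Sat with every successor in Z. Z1 = {q0, q1, q2, q3, q6, q8, q9}; Z2 = {q0, q1, q2, q3, q8}; Z3 = {q1, q2, q3, q8}; Z4 = {q1, q2, q3}; fixed.
Sat(AG (AX ((idle ∨ alarm) → (idle ∨ done)))) = {q1, q2, q3}
|Sat(AG (AX ((idle ∨ alarm) → (idle ∨ done))))| = |{q1, q2, q3}| = 3.

3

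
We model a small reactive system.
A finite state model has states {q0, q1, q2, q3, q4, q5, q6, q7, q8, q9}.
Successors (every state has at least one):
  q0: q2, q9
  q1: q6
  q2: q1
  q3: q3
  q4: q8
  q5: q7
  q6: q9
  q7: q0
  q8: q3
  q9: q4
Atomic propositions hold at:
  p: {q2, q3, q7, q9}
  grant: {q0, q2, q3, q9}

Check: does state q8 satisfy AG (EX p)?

Sat(EX p) = {s : some successor in {q2, q3, q7, q9}} = {q0, q3, q5, q6, q8}
AG (EX p): greatest fixpoint, start Z0 = {q0, q3, q5, q6, q8}, keep only states in Sat with every successor in Z. Z1 = {q3, q8}; fixed.
Sat(AG (EX p)) = {q3, q8}
q8 ∈ Sat(AG (EX p)) = {q3, q8}, so the formula holds at q8.

Yes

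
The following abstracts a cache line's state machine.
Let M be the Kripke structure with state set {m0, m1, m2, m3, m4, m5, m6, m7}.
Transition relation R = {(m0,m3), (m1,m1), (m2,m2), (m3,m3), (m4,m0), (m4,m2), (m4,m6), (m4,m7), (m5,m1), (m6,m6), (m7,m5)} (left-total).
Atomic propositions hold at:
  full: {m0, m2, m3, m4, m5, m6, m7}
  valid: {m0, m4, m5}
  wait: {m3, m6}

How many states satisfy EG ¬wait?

5

Sat(¬wait) = {m0, m1, m2, m4, m5, m7}
EG ¬wait: greatest fixpoint, start Z0 = {m0, m1, m2, m4, m5, m7}, keep only states in Sat with some successor in Z. Z1 = {m1, m2, m4, m5, m7}; fixed.
Sat(EG ¬wait) = {m1, m2, m4, m5, m7}
|Sat(EG ¬wait)| = |{m1, m2, m4, m5, m7}| = 5.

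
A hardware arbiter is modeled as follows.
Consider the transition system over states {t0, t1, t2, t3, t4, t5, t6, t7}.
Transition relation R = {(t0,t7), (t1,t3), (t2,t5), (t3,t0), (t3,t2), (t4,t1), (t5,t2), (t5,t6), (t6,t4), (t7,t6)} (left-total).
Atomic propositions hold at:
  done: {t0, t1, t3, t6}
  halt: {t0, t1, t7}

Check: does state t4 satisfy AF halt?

AF halt: least fixpoint, start Z0 = {t0, t1, t7}, add states with every successor in Z. Z1 = {t0, t1, t4, t7}; Z2 = {t0, t1, t4, t6, t7}; fixed.
Sat(AF halt) = {t0, t1, t4, t6, t7}
t4 ∈ Sat(AF halt) = {t0, t1, t4, t6, t7}, so the formula holds at t4.

Yes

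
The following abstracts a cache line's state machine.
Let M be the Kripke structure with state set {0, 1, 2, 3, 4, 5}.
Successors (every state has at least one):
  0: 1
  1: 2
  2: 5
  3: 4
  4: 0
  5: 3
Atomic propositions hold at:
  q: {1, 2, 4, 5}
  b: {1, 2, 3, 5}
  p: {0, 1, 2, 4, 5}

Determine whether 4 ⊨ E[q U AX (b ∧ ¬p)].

No

Sat(¬p) = {3}
Sat(b ∧ ¬p) = {3}
Sat(AX (b ∧ ¬p)) = {s : every successor in {3}} = {5}
E[q U AX (b ∧ ¬p)]: least fixpoint, start Z0 = Sat(AX (b ∧ ¬p)) = {5}, add states in Sat(q) with some successor in Z. Z1 = {2, 5}; Z2 = {1, 2, 5}; fixed.
Sat(E[q U AX (b ∧ ¬p)]) = {1, 2, 5}
4 ∉ Sat(E[q U AX (b ∧ ¬p)]) = {1, 2, 5}, so the formula does not hold at 4.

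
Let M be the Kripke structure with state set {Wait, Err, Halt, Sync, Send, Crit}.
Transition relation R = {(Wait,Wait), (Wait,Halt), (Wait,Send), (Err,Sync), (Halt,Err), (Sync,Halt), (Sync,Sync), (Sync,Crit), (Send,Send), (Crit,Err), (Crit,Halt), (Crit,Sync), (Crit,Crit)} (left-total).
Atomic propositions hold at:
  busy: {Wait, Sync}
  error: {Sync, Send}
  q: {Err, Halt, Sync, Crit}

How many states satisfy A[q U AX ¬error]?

1

Sat(¬error) = {Wait, Err, Halt, Crit}
Sat(AX ¬error) = {s : every successor in {Wait, Err, Halt, Crit}} = {Halt}
A[q U AX ¬error]: least fixpoint, start Z0 = Sat(AX ¬error) = {Halt}, add states in Sat(q) with every successor in Z. Already a fixed point.
Sat(A[q U AX ¬error]) = {Halt}
|Sat(A[q U AX ¬error])| = |{Halt}| = 1.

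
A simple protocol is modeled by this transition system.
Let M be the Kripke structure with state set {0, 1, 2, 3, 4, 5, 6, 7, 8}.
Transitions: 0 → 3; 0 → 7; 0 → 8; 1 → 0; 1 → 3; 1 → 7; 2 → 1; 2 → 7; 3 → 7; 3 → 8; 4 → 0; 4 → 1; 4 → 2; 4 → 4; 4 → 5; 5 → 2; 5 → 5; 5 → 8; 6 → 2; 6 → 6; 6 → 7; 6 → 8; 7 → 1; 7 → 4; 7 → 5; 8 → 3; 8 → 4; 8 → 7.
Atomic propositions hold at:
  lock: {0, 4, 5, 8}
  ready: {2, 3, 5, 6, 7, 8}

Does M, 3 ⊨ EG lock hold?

EG lock: greatest fixpoint, start Z0 = {0, 4, 5, 8}, keep only states in Sat with some successor in Z. Already a fixed point.
Sat(EG lock) = {0, 4, 5, 8}
3 ∉ Sat(EG lock) = {0, 4, 5, 8}, so the formula does not hold at 3.

No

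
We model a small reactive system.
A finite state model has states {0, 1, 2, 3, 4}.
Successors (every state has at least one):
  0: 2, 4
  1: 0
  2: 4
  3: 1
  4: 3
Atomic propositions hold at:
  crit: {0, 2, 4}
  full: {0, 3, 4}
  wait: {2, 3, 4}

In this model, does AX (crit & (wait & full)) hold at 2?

Sat(wait & full) = {3, 4}
Sat(crit & (wait & full)) = {4}
Sat(AX (crit & (wait & full))) = {s : every successor in {4}} = {2}
2 ∈ Sat(AX (crit & (wait & full))) = {2}, so the formula holds at 2.

Yes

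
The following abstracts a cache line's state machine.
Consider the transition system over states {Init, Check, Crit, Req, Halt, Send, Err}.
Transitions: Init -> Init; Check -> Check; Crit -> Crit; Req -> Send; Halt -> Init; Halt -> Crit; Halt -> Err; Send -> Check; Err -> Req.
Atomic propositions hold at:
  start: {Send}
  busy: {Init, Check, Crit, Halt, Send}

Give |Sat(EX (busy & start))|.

Sat(busy & start) = {Send}
Sat(EX (busy & start)) = {s : some successor in {Send}} = {Req}
|Sat(EX (busy & start))| = |{Req}| = 1.

1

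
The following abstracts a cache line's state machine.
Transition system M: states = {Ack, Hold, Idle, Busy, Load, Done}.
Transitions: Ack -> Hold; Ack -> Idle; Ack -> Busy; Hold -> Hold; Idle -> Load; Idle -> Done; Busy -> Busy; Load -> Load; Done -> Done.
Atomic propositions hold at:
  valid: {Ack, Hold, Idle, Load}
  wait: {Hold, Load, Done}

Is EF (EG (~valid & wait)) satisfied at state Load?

Sat(~valid) = {Busy, Done}
Sat(~valid & wait) = {Done}
EG (~valid & wait): greatest fixpoint, start Z0 = {Done}, keep only states in Sat with some successor in Z. Already a fixed point.
Sat(EG (~valid & wait)) = {Done}
EF (EG (~valid & wait)): least fixpoint, start Z0 = {Done}, add states with some successor in Z. Z1 = {Idle, Done}; Z2 = {Ack, Idle, Done}; fixed.
Sat(EF (EG (~valid & wait))) = {Ack, Idle, Done}
Load ∉ Sat(EF (EG (~valid & wait))) = {Ack, Idle, Done}, so the formula does not hold at Load.

No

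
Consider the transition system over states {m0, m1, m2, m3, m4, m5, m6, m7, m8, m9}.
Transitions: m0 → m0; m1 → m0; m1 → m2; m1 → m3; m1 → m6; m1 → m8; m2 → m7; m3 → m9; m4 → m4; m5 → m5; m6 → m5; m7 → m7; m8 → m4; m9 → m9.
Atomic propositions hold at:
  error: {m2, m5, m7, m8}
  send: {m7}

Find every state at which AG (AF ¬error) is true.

{m0, m3, m4, m8, m9}

Sat(¬error) = {m0, m1, m3, m4, m6, m9}
AF ¬error: least fixpoint, start Z0 = {m0, m1, m3, m4, m6, m9}, add states with every successor in Z. Z1 = {m0, m1, m3, m4, m6, m8, m9}; fixed.
Sat(AF ¬error) = {m0, m1, m3, m4, m6, m8, m9}
AG (AF ¬error): greatest fixpoint, start Z0 = {m0, m1, m3, m4, m6, m8, m9}, keep only states in Sat with every successor in Z. Z1 = {m0, m3, m4, m8, m9}; fixed.
Sat(AG (AF ¬error)) = {m0, m3, m4, m8, m9}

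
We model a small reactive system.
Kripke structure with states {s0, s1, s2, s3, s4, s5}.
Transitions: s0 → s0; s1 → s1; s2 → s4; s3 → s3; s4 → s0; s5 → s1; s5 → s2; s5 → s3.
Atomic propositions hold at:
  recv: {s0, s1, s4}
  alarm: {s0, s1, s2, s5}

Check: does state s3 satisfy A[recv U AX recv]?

Sat(AX recv) = {s : every successor in {s0, s1, s4}} = {s0, s1, s2, s4}
A[recv U AX recv]: least fixpoint, start Z0 = Sat(AX recv) = {s0, s1, s2, s4}, add states in Sat(recv) with every successor in Z. Already a fixed point.
Sat(A[recv U AX recv]) = {s0, s1, s2, s4}
s3 ∉ Sat(A[recv U AX recv]) = {s0, s1, s2, s4}, so the formula does not hold at s3.

No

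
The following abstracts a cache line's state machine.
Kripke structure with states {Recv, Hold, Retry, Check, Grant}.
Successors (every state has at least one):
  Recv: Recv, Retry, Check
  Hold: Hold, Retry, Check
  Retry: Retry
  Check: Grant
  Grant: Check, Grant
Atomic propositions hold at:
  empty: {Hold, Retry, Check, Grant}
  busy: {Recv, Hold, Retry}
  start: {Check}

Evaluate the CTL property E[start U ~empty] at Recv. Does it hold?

Sat(~empty) = {Recv}
E[start U ~empty]: least fixpoint, start Z0 = Sat(~empty) = {Recv}, add states in Sat(start) with some successor in Z. Already a fixed point.
Sat(E[start U ~empty]) = {Recv}
Recv ∈ Sat(E[start U ~empty]) = {Recv}, so the formula holds at Recv.

Yes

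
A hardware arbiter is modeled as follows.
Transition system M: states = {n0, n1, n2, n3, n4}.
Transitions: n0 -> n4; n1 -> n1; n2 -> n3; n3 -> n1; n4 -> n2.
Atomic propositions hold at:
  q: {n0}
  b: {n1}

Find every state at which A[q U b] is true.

A[q U b]: least fixpoint, start Z0 = Sat(b) = {n1}, add states in Sat(q) with every successor in Z. Already a fixed point.
Sat(A[q U b]) = {n1}

{n1}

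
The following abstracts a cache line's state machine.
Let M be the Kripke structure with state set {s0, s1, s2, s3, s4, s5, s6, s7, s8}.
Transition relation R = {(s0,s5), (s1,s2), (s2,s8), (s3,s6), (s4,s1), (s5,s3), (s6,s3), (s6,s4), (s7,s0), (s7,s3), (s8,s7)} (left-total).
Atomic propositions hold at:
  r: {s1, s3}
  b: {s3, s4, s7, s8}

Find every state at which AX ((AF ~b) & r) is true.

{s4, s5}

Sat(~b) = {s0, s1, s2, s5, s6}
AF ~b: least fixpoint, start Z0 = {s0, s1, s2, s5, s6}, add states with every successor in Z. Z1 = {s0, s1, s2, s3, s4, s5, s6}; Z2 = {s0, s1, s2, s3, s4, s5, s6, s7}; Z3 = {s0, s1, s2, s3, s4, s5, s6, s7, s8}; fixed.
Sat(AF ~b) = {s0, s1, s2, s3, s4, s5, s6, s7, s8}
Sat((AF ~b) & r) = {s1, s3}
Sat(AX ((AF ~b) & r)) = {s : every successor in {s1, s3}} = {s4, s5}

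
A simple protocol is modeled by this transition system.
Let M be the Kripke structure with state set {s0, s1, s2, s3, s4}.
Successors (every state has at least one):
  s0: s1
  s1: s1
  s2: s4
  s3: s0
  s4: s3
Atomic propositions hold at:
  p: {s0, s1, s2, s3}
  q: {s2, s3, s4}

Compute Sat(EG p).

{s0, s1, s3}

EG p: greatest fixpoint, start Z0 = {s0, s1, s2, s3}, keep only states in Sat with some successor in Z. Z1 = {s0, s1, s3}; fixed.
Sat(EG p) = {s0, s1, s3}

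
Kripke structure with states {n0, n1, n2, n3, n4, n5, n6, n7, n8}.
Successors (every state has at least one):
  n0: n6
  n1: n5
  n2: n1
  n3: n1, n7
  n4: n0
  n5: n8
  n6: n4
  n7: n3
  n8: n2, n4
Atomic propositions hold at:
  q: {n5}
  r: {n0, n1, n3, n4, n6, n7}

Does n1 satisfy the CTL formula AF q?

AF q: least fixpoint, start Z0 = {n5}, add states with every successor in Z. Z1 = {n1, n5}; Z2 = {n1, n2, n5}; fixed.
Sat(AF q) = {n1, n2, n5}
n1 ∈ Sat(AF q) = {n1, n2, n5}, so the formula holds at n1.

Yes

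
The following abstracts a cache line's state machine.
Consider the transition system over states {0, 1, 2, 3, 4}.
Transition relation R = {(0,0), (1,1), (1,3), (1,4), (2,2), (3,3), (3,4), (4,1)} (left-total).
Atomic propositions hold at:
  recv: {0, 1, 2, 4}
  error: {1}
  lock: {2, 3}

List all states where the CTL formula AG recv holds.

AG recv: greatest fixpoint, start Z0 = {0, 1, 2, 4}, keep only states in Sat with every successor in Z. Z1 = {0, 2, 4}; Z2 = {0, 2}; fixed.
Sat(AG recv) = {0, 2}

{0, 2}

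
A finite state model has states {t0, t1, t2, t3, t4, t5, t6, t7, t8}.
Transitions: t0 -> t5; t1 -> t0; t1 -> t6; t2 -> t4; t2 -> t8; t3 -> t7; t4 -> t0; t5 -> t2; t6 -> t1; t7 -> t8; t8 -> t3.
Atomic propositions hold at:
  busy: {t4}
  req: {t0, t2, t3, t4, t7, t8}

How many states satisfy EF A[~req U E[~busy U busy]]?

6

Sat(~req) = {t1, t5, t6}
Sat(~busy) = {t0, t1, t2, t3, t5, t6, t7, t8}
E[~busy U busy]: least fixpoint, start Z0 = Sat(busy) = {t4}, add states in Sat(~busy) with some successor in Z. Z1 = {t2, t4}; Z2 = {t2, t4, t5}; Z3 = {t0, t2, t4, t5}; Z4 = {t0, t1, t2, t4, t5}; Z5 = {t0, t1, t2, t4, t5, t6}; fixed.
Sat(E[~busy U busy]) = {t0, t1, t2, t4, t5, t6}
A[~req U E[~busy U busy]]: least fixpoint, start Z0 = Sat(E[~busy U busy]) = {t0, t1, t2, t4, t5, t6}, add states in Sat(~req) with every successor in Z. Already a fixed point.
Sat(A[~req U E[~busy U busy]]) = {t0, t1, t2, t4, t5, t6}
EF A[~req U E[~busy U busy]]: least fixpoint, start Z0 = {t0, t1, t2, t4, t5, t6}, add states with some successor in Z. Already a fixed point.
Sat(EF A[~req U E[~busy U busy]]) = {t0, t1, t2, t4, t5, t6}
|Sat(EF A[~req U E[~busy U busy]])| = |{t0, t1, t2, t4, t5, t6}| = 6.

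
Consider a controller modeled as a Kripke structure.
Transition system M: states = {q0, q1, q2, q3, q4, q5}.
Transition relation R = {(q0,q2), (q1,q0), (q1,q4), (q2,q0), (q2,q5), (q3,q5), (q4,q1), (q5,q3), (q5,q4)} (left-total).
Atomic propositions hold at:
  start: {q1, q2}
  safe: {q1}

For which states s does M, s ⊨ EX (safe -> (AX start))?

{q0, q1, q2, q3, q5}

Sat(AX start) = {s : every successor in {q1, q2}} = {q0, q4}
Sat(safe -> (AX start)) = {q0, q2, q3, q4, q5}
Sat(EX (safe -> (AX start))) = {s : some successor in {q0, q2, q3, q4, q5}} = {q0, q1, q2, q3, q5}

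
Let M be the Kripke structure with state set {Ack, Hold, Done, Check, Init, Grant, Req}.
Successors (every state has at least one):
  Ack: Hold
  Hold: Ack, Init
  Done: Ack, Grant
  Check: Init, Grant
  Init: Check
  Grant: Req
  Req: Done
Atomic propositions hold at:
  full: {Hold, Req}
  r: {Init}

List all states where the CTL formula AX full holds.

Sat(AX full) = {s : every successor in {Hold, Req}} = {Ack, Grant}

{Ack, Grant}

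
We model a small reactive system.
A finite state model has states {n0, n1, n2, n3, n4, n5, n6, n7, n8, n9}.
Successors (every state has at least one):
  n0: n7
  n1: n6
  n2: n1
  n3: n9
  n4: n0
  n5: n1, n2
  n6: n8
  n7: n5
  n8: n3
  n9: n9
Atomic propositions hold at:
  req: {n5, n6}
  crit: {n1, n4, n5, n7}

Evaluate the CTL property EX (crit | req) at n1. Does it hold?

Yes

Sat(crit | req) = {n1, n4, n5, n6, n7}
Sat(EX (crit | req)) = {s : some successor in {n1, n4, n5, n6, n7}} = {n0, n1, n2, n5, n7}
n1 ∈ Sat(EX (crit | req)) = {n0, n1, n2, n5, n7}, so the formula holds at n1.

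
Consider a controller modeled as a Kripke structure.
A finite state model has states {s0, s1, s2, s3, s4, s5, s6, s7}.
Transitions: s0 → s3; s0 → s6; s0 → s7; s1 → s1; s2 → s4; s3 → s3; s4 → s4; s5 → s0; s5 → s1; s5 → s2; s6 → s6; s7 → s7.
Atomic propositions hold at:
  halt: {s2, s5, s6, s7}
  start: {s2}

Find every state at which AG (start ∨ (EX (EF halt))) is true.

EF halt: least fixpoint, start Z0 = {s2, s5, s6, s7}, add states with some successor in Z. Z1 = {s0, s2, s5, s6, s7}; fixed.
Sat(EF halt) = {s0, s2, s5, s6, s7}
Sat(EX (EF halt)) = {s : some successor in {s0, s2, s5, s6, s7}} = {s0, s5, s6, s7}
Sat(start ∨ (EX (EF halt))) = {s0, s2, s5, s6, s7}
AG (start ∨ (EX (EF halt))): greatest fixpoint, start Z0 = {s0, s2, s5, s6, s7}, keep only states in Sat with every successor in Z. Z1 = {s6, s7}; fixed.
Sat(AG (start ∨ (EX (EF halt)))) = {s6, s7}

{s6, s7}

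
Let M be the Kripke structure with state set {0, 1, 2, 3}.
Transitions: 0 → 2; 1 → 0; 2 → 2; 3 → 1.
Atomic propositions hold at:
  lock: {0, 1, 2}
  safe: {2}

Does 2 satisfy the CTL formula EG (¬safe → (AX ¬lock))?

Yes

Sat(¬safe) = {0, 1, 3}
Sat(¬lock) = {3}
Sat(AX ¬lock) = {s : every successor in {3}} = ∅
Sat(¬safe → (AX ¬lock)) = {2}
EG (¬safe → (AX ¬lock)): greatest fixpoint, start Z0 = {2}, keep only states in Sat with some successor in Z. Already a fixed point.
Sat(EG (¬safe → (AX ¬lock))) = {2}
2 ∈ Sat(EG (¬safe → (AX ¬lock))) = {2}, so the formula holds at 2.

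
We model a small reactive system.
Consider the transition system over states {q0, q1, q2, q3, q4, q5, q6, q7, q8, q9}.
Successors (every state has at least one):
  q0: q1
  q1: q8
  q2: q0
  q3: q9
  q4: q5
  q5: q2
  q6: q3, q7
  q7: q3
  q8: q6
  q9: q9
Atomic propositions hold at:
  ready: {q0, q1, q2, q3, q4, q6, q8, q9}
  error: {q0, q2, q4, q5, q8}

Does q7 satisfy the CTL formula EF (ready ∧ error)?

No

Sat(ready ∧ error) = {q0, q2, q4, q8}
EF (ready ∧ error): least fixpoint, start Z0 = {q0, q2, q4, q8}, add states with some successor in Z. Z1 = {q0, q1, q2, q4, q5, q8}; fixed.
Sat(EF (ready ∧ error)) = {q0, q1, q2, q4, q5, q8}
q7 ∉ Sat(EF (ready ∧ error)) = {q0, q1, q2, q4, q5, q8}, so the formula does not hold at q7.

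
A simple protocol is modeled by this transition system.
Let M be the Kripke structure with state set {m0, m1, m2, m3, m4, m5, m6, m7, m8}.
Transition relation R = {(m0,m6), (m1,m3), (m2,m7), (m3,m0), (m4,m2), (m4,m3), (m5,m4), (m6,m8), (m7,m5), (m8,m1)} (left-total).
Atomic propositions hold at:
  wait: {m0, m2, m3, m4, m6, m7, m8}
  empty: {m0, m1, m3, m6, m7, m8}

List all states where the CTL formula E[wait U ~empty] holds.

{m2, m4, m5, m7}

Sat(~empty) = {m2, m4, m5}
E[wait U ~empty]: least fixpoint, start Z0 = Sat(~empty) = {m2, m4, m5}, add states in Sat(wait) with some successor in Z. Z1 = {m2, m4, m5, m7}; fixed.
Sat(E[wait U ~empty]) = {m2, m4, m5, m7}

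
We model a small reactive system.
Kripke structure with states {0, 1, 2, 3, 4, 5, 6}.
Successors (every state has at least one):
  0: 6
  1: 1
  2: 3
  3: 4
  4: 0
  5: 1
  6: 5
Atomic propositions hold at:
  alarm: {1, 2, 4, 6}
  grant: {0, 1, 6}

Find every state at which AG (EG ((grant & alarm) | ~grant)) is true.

Sat(grant & alarm) = {1, 6}
Sat(~grant) = {2, 3, 4, 5}
Sat((grant & alarm) | ~grant) = {1, 2, 3, 4, 5, 6}
EG ((grant & alarm) | ~grant): greatest fixpoint, start Z0 = {1, 2, 3, 4, 5, 6}, keep only states in Sat with some successor in Z. Z1 = {1, 2, 3, 5, 6}; Z2 = {1, 2, 5, 6}; Z3 = {1, 5, 6}; fixed.
Sat(EG ((grant & alarm) | ~grant)) = {1, 5, 6}
AG (EG ((grant & alarm) | ~grant)): greatest fixpoint, start Z0 = {1, 5, 6}, keep only states in Sat with every successor in Z. Already a fixed point.
Sat(AG (EG ((grant & alarm) | ~grant))) = {1, 5, 6}

{1, 5, 6}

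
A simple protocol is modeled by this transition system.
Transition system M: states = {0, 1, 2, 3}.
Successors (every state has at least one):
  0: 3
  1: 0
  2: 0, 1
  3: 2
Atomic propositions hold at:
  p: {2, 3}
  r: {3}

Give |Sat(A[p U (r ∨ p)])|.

Sat(r ∨ p) = {2, 3}
A[p U (r ∨ p)]: least fixpoint, start Z0 = Sat((r ∨ p)) = {2, 3}, add states in Sat(p) with every successor in Z. Already a fixed point.
Sat(A[p U (r ∨ p)]) = {2, 3}
|Sat(A[p U (r ∨ p)])| = |{2, 3}| = 2.

2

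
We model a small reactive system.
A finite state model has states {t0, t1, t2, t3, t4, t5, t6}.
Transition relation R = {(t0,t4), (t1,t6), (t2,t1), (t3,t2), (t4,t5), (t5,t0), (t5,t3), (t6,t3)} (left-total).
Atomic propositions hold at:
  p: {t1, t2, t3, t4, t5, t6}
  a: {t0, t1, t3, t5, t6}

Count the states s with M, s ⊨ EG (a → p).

6

Sat(a → p) = {t1, t2, t3, t4, t5, t6}
EG (a → p): greatest fixpoint, start Z0 = {t1, t2, t3, t4, t5, t6}, keep only states in Sat with some successor in Z. Already a fixed point.
Sat(EG (a → p)) = {t1, t2, t3, t4, t5, t6}
|Sat(EG (a → p))| = |{t1, t2, t3, t4, t5, t6}| = 6.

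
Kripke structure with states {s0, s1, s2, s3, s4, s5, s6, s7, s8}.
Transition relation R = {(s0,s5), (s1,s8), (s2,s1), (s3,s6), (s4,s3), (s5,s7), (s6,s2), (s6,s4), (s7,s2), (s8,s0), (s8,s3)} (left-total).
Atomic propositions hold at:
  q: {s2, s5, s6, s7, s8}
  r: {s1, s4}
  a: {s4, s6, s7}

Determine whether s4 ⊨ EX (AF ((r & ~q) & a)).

No

Sat(~q) = {s0, s1, s3, s4}
Sat(r & ~q) = {s1, s4}
Sat((r & ~q) & a) = {s4}
AF ((r & ~q) & a): least fixpoint, start Z0 = {s4}, add states with every successor in Z. Already a fixed point.
Sat(AF ((r & ~q) & a)) = {s4}
Sat(EX (AF ((r & ~q) & a))) = {s : some successor in {s4}} = {s6}
s4 ∉ Sat(EX (AF ((r & ~q) & a))) = {s6}, so the formula does not hold at s4.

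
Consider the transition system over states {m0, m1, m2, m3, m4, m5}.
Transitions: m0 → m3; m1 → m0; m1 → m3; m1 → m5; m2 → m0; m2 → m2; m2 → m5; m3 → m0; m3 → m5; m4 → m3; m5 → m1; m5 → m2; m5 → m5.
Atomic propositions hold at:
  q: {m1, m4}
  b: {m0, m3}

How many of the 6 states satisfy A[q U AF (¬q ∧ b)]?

3

Sat(¬q) = {m0, m2, m3, m5}
Sat(¬q ∧ b) = {m0, m3}
AF (¬q ∧ b): least fixpoint, start Z0 = {m0, m3}, add states with every successor in Z. Z1 = {m0, m3, m4}; fixed.
Sat(AF (¬q ∧ b)) = {m0, m3, m4}
A[q U AF (¬q ∧ b)]: least fixpoint, start Z0 = Sat(AF (¬q ∧ b)) = {m0, m3, m4}, add states in Sat(q) with every successor in Z. Already a fixed point.
Sat(A[q U AF (¬q ∧ b)]) = {m0, m3, m4}
|Sat(A[q U AF (¬q ∧ b)])| = |{m0, m3, m4}| = 3.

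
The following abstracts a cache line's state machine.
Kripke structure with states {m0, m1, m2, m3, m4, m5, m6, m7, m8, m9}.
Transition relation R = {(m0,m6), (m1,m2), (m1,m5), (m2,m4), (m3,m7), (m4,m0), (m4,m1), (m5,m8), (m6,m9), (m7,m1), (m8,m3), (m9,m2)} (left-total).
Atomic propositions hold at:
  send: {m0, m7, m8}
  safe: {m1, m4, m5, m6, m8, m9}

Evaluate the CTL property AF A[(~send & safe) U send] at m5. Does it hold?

Yes

Sat(~send) = {m1, m2, m3, m4, m5, m6, m9}
Sat(~send & safe) = {m1, m4, m5, m6, m9}
A[(~send & safe) U send]: least fixpoint, start Z0 = Sat(send) = {m0, m7, m8}, add states in Sat(~send & safe) with every successor in Z. Z1 = {m0, m5, m7, m8}; fixed.
Sat(A[(~send & safe) U send]) = {m0, m5, m7, m8}
AF A[(~send & safe) U send]: least fixpoint, start Z0 = {m0, m5, m7, m8}, add states with every successor in Z. Z1 = {m0, m3, m5, m7, m8}; fixed.
Sat(AF A[(~send & safe) U send]) = {m0, m3, m5, m7, m8}
m5 ∈ Sat(AF A[(~send & safe) U send]) = {m0, m3, m5, m7, m8}, so the formula holds at m5.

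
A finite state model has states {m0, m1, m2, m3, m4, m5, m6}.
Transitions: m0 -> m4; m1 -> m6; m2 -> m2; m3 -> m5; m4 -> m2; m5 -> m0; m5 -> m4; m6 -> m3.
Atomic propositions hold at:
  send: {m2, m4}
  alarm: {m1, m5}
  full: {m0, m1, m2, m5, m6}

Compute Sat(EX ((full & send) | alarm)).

Sat(full & send) = {m2}
Sat((full & send) | alarm) = {m1, m2, m5}
Sat(EX ((full & send) | alarm)) = {s : some successor in {m1, m2, m5}} = {m2, m3, m4}

{m2, m3, m4}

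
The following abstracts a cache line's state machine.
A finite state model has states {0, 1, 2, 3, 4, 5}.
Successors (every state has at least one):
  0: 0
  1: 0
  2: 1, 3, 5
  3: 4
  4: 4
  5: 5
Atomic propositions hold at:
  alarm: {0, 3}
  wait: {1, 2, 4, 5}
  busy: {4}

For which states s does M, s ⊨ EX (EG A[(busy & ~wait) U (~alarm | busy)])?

{2, 3, 4, 5}

Sat(~wait) = {0, 3}
Sat(busy & ~wait) = ∅
Sat(~alarm) = {1, 2, 4, 5}
Sat(~alarm | busy) = {1, 2, 4, 5}
A[(busy & ~wait) U (~alarm | busy)]: least fixpoint, start Z0 = Sat((~alarm | busy)) = {1, 2, 4, 5}, add states in Sat(busy & ~wait) with every successor in Z. Already a fixed point.
Sat(A[(busy & ~wait) U (~alarm | busy)]) = {1, 2, 4, 5}
EG A[(busy & ~wait) U (~alarm | busy)]: greatest fixpoint, start Z0 = {1, 2, 4, 5}, keep only states in Sat with some successor in Z. Z1 = {2, 4, 5}; fixed.
Sat(EG A[(busy & ~wait) U (~alarm | busy)]) = {2, 4, 5}
Sat(EX (EG A[(busy & ~wait) U (~alarm | busy)])) = {s : some successor in {2, 4, 5}} = {2, 3, 4, 5}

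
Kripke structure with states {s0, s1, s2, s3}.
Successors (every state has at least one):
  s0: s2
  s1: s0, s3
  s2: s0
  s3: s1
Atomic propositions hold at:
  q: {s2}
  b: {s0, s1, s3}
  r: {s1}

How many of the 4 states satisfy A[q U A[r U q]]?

A[r U q]: least fixpoint, start Z0 = Sat(q) = {s2}, add states in Sat(r) with every successor in Z. Already a fixed point.
Sat(A[r U q]) = {s2}
A[q U A[r U q]]: least fixpoint, start Z0 = Sat(A[r U q]) = {s2}, add states in Sat(q) with every successor in Z. Already a fixed point.
Sat(A[q U A[r U q]]) = {s2}
|Sat(A[q U A[r U q]])| = |{s2}| = 1.

1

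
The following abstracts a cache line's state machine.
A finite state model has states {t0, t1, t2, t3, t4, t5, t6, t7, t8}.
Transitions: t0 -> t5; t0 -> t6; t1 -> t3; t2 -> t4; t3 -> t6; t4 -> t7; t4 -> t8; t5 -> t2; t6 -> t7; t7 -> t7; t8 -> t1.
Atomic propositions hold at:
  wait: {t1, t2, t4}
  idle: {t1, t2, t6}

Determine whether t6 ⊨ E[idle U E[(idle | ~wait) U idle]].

Yes

Sat(~wait) = {t0, t3, t5, t6, t7, t8}
Sat(idle | ~wait) = {t0, t1, t2, t3, t5, t6, t7, t8}
E[(idle | ~wait) U idle]: least fixpoint, start Z0 = Sat(idle) = {t1, t2, t6}, add states in Sat(idle | ~wait) with some successor in Z. Z1 = {t0, t1, t2, t3, t5, t6, t8}; fixed.
Sat(E[(idle | ~wait) U idle]) = {t0, t1, t2, t3, t5, t6, t8}
E[idle U E[(idle | ~wait) U idle]]: least fixpoint, start Z0 = Sat(E[(idle | ~wait) U idle]) = {t0, t1, t2, t3, t5, t6, t8}, add states in Sat(idle) with some successor in Z. Already a fixed point.
Sat(E[idle U E[(idle | ~wait) U idle]]) = {t0, t1, t2, t3, t5, t6, t8}
t6 ∈ Sat(E[idle U E[(idle | ~wait) U idle]]) = {t0, t1, t2, t3, t5, t6, t8}, so the formula holds at t6.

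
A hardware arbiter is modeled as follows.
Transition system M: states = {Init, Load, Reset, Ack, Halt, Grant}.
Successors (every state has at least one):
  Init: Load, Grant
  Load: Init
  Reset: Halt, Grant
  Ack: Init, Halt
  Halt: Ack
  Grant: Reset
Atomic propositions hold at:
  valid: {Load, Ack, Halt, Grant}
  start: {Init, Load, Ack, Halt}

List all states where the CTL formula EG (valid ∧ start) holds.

{Ack, Halt}

Sat(valid ∧ start) = {Load, Ack, Halt}
EG (valid ∧ start): greatest fixpoint, start Z0 = {Load, Ack, Halt}, keep only states in Sat with some successor in Z. Z1 = {Ack, Halt}; fixed.
Sat(EG (valid ∧ start)) = {Ack, Halt}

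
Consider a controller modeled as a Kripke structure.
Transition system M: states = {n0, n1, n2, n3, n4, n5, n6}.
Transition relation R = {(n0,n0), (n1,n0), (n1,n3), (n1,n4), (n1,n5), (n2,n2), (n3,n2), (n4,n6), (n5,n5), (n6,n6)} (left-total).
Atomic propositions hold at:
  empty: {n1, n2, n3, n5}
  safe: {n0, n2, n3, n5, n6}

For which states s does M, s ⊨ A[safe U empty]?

{n1, n2, n3, n5}

A[safe U empty]: least fixpoint, start Z0 = Sat(empty) = {n1, n2, n3, n5}, add states in Sat(safe) with every successor in Z. Already a fixed point.
Sat(A[safe U empty]) = {n1, n2, n3, n5}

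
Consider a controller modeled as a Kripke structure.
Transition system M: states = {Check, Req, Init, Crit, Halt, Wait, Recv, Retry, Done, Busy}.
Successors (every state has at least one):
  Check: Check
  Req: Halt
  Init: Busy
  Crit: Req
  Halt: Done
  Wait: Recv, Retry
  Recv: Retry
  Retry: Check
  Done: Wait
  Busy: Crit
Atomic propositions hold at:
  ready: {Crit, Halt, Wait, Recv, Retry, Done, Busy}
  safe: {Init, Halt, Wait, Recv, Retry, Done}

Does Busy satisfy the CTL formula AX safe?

No

Sat(AX safe) = {s : every successor in {Init, Halt, Wait, Recv, Retry, Done}} = {Req, Halt, Wait, Recv, Done}
Busy ∉ Sat(AX safe) = {Req, Halt, Wait, Recv, Done}, so the formula does not hold at Busy.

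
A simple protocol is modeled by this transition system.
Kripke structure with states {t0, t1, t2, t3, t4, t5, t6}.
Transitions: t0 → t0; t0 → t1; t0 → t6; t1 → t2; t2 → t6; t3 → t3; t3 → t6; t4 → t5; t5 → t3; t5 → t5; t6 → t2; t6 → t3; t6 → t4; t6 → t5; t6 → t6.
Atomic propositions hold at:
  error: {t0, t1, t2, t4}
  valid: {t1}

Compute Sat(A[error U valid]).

A[error U valid]: least fixpoint, start Z0 = Sat(valid) = {t1}, add states in Sat(error) with every successor in Z. Already a fixed point.
Sat(A[error U valid]) = {t1}

{t1}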